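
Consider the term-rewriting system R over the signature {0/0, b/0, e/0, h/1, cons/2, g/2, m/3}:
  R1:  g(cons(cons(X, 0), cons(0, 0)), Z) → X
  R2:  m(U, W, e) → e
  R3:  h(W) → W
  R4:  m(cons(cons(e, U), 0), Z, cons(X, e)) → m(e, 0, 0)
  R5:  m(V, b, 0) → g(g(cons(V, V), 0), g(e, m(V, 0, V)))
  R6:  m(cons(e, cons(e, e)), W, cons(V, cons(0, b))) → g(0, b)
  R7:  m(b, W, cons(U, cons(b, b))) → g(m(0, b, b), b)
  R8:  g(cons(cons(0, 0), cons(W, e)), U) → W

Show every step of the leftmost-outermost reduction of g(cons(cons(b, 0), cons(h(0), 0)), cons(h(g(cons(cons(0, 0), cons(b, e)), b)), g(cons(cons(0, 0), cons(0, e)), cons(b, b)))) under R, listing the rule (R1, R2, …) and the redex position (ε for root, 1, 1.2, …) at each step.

1. g(cons(cons(b, 0), cons(h(0), 0)), cons(h(g(cons(cons(0, 0), cons(b, e)), b)), g(cons(cons(0, 0), cons(0, e)), cons(b, b))))  →  g(cons(cons(b, 0), cons(0, 0)), cons(h(g(cons(cons(0, 0), cons(b, e)), b)), g(cons(cons(0, 0), cons(0, e)), cons(b, b))))   [R3 at 1.2.1]
2. g(cons(cons(b, 0), cons(0, 0)), cons(h(g(cons(cons(0, 0), cons(b, e)), b)), g(cons(cons(0, 0), cons(0, e)), cons(b, b))))  →  b   [R1 at ε]

b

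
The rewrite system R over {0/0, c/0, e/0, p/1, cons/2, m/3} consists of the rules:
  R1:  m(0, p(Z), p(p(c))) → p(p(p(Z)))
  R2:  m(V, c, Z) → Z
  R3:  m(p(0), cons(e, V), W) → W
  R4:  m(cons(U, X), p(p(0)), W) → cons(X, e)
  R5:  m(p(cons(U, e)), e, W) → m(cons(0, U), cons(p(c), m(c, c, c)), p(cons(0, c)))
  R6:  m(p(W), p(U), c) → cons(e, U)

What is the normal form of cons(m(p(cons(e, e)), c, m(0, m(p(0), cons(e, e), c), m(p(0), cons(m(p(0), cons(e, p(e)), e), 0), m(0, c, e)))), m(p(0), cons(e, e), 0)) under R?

1. cons(m(p(cons(e, e)), c, m(0, m(p(0), cons(e, e), c), m(p(0), cons(m(p(0), cons(e, p(e)), e), 0), m(0, c, e)))), m(p(0), cons(e, e), 0))  →  cons(m(0, m(p(0), cons(e, e), c), m(p(0), cons(m(p(0), cons(e, p(e)), e), 0), m(0, c, e))), m(p(0), cons(e, e), 0))   [R2 at 1]
2. cons(m(0, m(p(0), cons(e, e), c), m(p(0), cons(m(p(0), cons(e, p(e)), e), 0), m(0, c, e))), m(p(0), cons(e, e), 0))  →  cons(m(0, c, m(p(0), cons(m(p(0), cons(e, p(e)), e), 0), m(0, c, e))), m(p(0), cons(e, e), 0))   [R3 at 1.2]
3. cons(m(0, c, m(p(0), cons(m(p(0), cons(e, p(e)), e), 0), m(0, c, e))), m(p(0), cons(e, e), 0))  →  cons(m(p(0), cons(m(p(0), cons(e, p(e)), e), 0), m(0, c, e)), m(p(0), cons(e, e), 0))   [R2 at 1]
4. cons(m(p(0), cons(m(p(0), cons(e, p(e)), e), 0), m(0, c, e)), m(p(0), cons(e, e), 0))  →  cons(m(p(0), cons(e, 0), m(0, c, e)), m(p(0), cons(e, e), 0))   [R3 at 1.2.1]
5. cons(m(p(0), cons(e, 0), m(0, c, e)), m(p(0), cons(e, e), 0))  →  cons(m(0, c, e), m(p(0), cons(e, e), 0))   [R3 at 1]
6. cons(m(0, c, e), m(p(0), cons(e, e), 0))  →  cons(e, m(p(0), cons(e, e), 0))   [R2 at 1]
7. cons(e, m(p(0), cons(e, e), 0))  →  cons(e, 0)   [R3 at 2]

cons(e, 0)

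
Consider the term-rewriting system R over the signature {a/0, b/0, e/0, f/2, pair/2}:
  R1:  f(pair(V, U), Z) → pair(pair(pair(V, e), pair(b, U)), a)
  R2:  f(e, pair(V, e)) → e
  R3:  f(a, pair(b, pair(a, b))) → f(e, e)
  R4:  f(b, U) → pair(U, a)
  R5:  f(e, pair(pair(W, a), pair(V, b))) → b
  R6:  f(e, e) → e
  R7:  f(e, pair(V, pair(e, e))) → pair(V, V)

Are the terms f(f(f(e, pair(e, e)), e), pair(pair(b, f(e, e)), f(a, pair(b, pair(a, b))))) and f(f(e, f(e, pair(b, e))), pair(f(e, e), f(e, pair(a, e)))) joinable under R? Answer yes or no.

yes — NF(t₁) = e, NF(t₂) = e

Reduce t₁ = f(f(f(e, pair(e, e)), e), pair(pair(b, f(e, e)), f(a, pair(b, pair(a, b))))):
1. f(f(f(e, pair(e, e)), e), pair(pair(b, f(e, e)), f(a, pair(b, pair(a, b)))))  →  f(f(e, e), pair(pair(b, f(e, e)), f(a, pair(b, pair(a, b)))))   [R2 at 1.1]
2. f(f(e, e), pair(pair(b, f(e, e)), f(a, pair(b, pair(a, b)))))  →  f(e, pair(pair(b, f(e, e)), f(a, pair(b, pair(a, b)))))   [R6 at 1]
3. f(e, pair(pair(b, f(e, e)), f(a, pair(b, pair(a, b)))))  →  f(e, pair(pair(b, e), f(a, pair(b, pair(a, b)))))   [R6 at 2.1.2]
4. f(e, pair(pair(b, e), f(a, pair(b, pair(a, b)))))  →  f(e, pair(pair(b, e), f(e, e)))   [R3 at 2.2]
5. f(e, pair(pair(b, e), f(e, e)))  →  f(e, pair(pair(b, e), e))   [R6 at 2.2]
6. f(e, pair(pair(b, e), e))  →  e   [R2 at ε]

Reduce t₂ = f(f(e, f(e, pair(b, e))), pair(f(e, e), f(e, pair(a, e)))):
1. f(f(e, f(e, pair(b, e))), pair(f(e, e), f(e, pair(a, e))))  →  f(f(e, e), pair(f(e, e), f(e, pair(a, e))))   [R2 at 1.2]
2. f(f(e, e), pair(f(e, e), f(e, pair(a, e))))  →  f(e, pair(f(e, e), f(e, pair(a, e))))   [R6 at 1]
3. f(e, pair(f(e, e), f(e, pair(a, e))))  →  f(e, pair(e, f(e, pair(a, e))))   [R6 at 2.1]
4. f(e, pair(e, f(e, pair(a, e))))  →  f(e, pair(e, e))   [R2 at 2.2]
5. f(e, pair(e, e))  →  e   [R2 at ε]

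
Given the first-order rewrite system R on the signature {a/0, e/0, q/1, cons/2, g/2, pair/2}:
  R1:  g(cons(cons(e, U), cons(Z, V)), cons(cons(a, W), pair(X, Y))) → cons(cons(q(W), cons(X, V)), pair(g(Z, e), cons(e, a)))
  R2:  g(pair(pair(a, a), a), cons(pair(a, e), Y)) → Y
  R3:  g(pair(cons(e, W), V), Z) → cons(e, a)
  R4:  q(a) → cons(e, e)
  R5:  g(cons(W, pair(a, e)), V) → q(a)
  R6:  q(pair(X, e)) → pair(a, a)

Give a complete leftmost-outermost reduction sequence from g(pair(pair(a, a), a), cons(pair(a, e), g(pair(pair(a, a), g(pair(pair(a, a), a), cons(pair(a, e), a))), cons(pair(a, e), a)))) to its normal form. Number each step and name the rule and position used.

1. g(pair(pair(a, a), a), cons(pair(a, e), g(pair(pair(a, a), g(pair(pair(a, a), a), cons(pair(a, e), a))), cons(pair(a, e), a))))  →  g(pair(pair(a, a), g(pair(pair(a, a), a), cons(pair(a, e), a))), cons(pair(a, e), a))   [R2 at ε]
2. g(pair(pair(a, a), g(pair(pair(a, a), a), cons(pair(a, e), a))), cons(pair(a, e), a))  →  g(pair(pair(a, a), a), cons(pair(a, e), a))   [R2 at 1.2]
3. g(pair(pair(a, a), a), cons(pair(a, e), a))  →  a   [R2 at ε]

a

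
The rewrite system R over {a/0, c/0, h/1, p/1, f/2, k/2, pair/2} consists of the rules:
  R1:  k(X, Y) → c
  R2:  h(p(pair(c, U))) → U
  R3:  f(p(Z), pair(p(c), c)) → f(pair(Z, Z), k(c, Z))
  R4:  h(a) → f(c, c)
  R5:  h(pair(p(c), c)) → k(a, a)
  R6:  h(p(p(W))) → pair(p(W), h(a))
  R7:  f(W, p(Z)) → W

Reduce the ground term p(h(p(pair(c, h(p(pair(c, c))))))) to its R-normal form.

1. p(h(p(pair(c, h(p(pair(c, c)))))))  →  p(h(p(pair(c, c))))   [R2 at 1]
2. p(h(p(pair(c, c))))  →  p(c)   [R2 at 1]

p(c)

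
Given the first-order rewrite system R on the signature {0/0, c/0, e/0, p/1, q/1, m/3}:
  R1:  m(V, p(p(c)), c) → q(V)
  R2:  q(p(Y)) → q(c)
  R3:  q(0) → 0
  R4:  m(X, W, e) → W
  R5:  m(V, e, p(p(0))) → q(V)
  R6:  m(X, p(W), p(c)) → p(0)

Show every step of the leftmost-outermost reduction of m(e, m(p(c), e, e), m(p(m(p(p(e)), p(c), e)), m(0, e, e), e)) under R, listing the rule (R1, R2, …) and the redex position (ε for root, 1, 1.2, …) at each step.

1. m(e, m(p(c), e, e), m(p(m(p(p(e)), p(c), e)), m(0, e, e), e))  →  m(e, e, m(p(m(p(p(e)), p(c), e)), m(0, e, e), e))   [R4 at 2]
2. m(e, e, m(p(m(p(p(e)), p(c), e)), m(0, e, e), e))  →  m(e, e, m(0, e, e))   [R4 at 3]
3. m(e, e, m(0, e, e))  →  m(e, e, e)   [R4 at 3]
4. m(e, e, e)  →  e   [R4 at ε]

e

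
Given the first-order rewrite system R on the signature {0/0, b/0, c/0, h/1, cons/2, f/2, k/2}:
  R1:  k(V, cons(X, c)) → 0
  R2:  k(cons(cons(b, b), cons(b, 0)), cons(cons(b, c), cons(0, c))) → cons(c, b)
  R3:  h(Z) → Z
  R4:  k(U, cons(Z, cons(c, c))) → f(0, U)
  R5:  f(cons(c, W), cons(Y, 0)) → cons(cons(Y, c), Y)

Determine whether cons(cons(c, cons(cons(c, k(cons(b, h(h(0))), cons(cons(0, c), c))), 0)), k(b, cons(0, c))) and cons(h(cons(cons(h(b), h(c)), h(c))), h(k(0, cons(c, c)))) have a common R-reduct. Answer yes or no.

no — NF(t₁) = cons(cons(c, cons(cons(c, 0), 0)), 0), NF(t₂) = cons(cons(cons(b, c), c), 0)

Reduce t₁ = cons(cons(c, cons(cons(c, k(cons(b, h(h(0))), cons(cons(0, c), c))), 0)), k(b, cons(0, c))):
1. cons(cons(c, cons(cons(c, k(cons(b, h(h(0))), cons(cons(0, c), c))), 0)), k(b, cons(0, c)))  →  cons(cons(c, cons(cons(c, 0), 0)), k(b, cons(0, c)))   [R1 at 1.2.1.2]
2. cons(cons(c, cons(cons(c, 0), 0)), k(b, cons(0, c)))  →  cons(cons(c, cons(cons(c, 0), 0)), 0)   [R1 at 2]

Reduce t₂ = cons(h(cons(cons(h(b), h(c)), h(c))), h(k(0, cons(c, c)))):
1. cons(h(cons(cons(h(b), h(c)), h(c))), h(k(0, cons(c, c))))  →  cons(cons(cons(h(b), h(c)), h(c)), h(k(0, cons(c, c))))   [R3 at 1]
2. cons(cons(cons(h(b), h(c)), h(c)), h(k(0, cons(c, c))))  →  cons(cons(cons(b, h(c)), h(c)), h(k(0, cons(c, c))))   [R3 at 1.1.1]
3. cons(cons(cons(b, h(c)), h(c)), h(k(0, cons(c, c))))  →  cons(cons(cons(b, c), h(c)), h(k(0, cons(c, c))))   [R3 at 1.1.2]
4. cons(cons(cons(b, c), h(c)), h(k(0, cons(c, c))))  →  cons(cons(cons(b, c), c), h(k(0, cons(c, c))))   [R3 at 1.2]
5. cons(cons(cons(b, c), c), h(k(0, cons(c, c))))  →  cons(cons(cons(b, c), c), k(0, cons(c, c)))   [R3 at 2]
6. cons(cons(cons(b, c), c), k(0, cons(c, c)))  →  cons(cons(cons(b, c), c), 0)   [R1 at 2]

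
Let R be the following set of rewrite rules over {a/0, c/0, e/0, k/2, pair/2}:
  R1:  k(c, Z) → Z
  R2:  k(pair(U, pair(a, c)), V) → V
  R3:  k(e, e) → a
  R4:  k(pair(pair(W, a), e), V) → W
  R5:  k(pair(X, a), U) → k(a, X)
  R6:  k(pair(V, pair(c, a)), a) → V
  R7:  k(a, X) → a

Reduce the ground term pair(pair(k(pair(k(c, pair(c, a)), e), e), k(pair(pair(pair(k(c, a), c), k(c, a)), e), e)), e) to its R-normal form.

pair(pair(c, pair(a, c)), e)

1. pair(pair(k(pair(k(c, pair(c, a)), e), e), k(pair(pair(pair(k(c, a), c), k(c, a)), e), e)), e)  →  pair(pair(k(pair(pair(c, a), e), e), k(pair(pair(pair(k(c, a), c), k(c, a)), e), e)), e)   [R1 at 1.1.1.1]
2. pair(pair(k(pair(pair(c, a), e), e), k(pair(pair(pair(k(c, a), c), k(c, a)), e), e)), e)  →  pair(pair(c, k(pair(pair(pair(k(c, a), c), k(c, a)), e), e)), e)   [R4 at 1.1]
3. pair(pair(c, k(pair(pair(pair(k(c, a), c), k(c, a)), e), e)), e)  →  pair(pair(c, k(pair(pair(pair(a, c), k(c, a)), e), e)), e)   [R1 at 1.2.1.1.1.1]
4. pair(pair(c, k(pair(pair(pair(a, c), k(c, a)), e), e)), e)  →  pair(pair(c, k(pair(pair(pair(a, c), a), e), e)), e)   [R1 at 1.2.1.1.2]
5. pair(pair(c, k(pair(pair(pair(a, c), a), e), e)), e)  →  pair(pair(c, pair(a, c)), e)   [R4 at 1.2]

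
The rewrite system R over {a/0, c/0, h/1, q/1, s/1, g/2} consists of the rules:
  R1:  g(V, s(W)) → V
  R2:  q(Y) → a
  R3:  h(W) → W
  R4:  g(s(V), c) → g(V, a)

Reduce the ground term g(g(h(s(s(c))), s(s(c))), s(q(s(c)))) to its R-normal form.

s(s(c))

1. g(g(h(s(s(c))), s(s(c))), s(q(s(c))))  →  g(h(s(s(c))), s(s(c)))   [R1 at ε]
2. g(h(s(s(c))), s(s(c)))  →  h(s(s(c)))   [R1 at ε]
3. h(s(s(c)))  →  s(s(c))   [R3 at ε]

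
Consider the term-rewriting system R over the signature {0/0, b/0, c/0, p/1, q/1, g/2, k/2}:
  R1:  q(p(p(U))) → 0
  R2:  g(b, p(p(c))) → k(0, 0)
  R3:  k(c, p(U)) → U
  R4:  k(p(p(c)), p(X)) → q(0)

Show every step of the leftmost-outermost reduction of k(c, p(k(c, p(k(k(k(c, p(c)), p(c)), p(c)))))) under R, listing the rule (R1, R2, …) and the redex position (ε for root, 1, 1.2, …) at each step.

1. k(c, p(k(c, p(k(k(k(c, p(c)), p(c)), p(c))))))  →  k(c, p(k(k(k(c, p(c)), p(c)), p(c))))   [R3 at ε]
2. k(c, p(k(k(k(c, p(c)), p(c)), p(c))))  →  k(k(k(c, p(c)), p(c)), p(c))   [R3 at ε]
3. k(k(k(c, p(c)), p(c)), p(c))  →  k(k(c, p(c)), p(c))   [R3 at 1.1]
4. k(k(c, p(c)), p(c))  →  k(c, p(c))   [R3 at 1]
5. k(c, p(c))  →  c   [R3 at ε]

c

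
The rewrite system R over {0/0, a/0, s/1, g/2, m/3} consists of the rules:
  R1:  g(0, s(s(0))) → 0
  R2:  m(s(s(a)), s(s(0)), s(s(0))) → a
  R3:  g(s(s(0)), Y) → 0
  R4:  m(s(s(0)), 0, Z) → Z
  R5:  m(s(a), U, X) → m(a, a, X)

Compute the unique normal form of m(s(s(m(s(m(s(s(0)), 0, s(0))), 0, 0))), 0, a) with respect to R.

1. m(s(s(m(s(m(s(s(0)), 0, s(0))), 0, 0))), 0, a)  →  m(s(s(m(s(s(0)), 0, 0))), 0, a)   [R4 at 1.1.1.1.1]
2. m(s(s(m(s(s(0)), 0, 0))), 0, a)  →  m(s(s(0)), 0, a)   [R4 at 1.1.1]
3. m(s(s(0)), 0, a)  →  a   [R4 at ε]

a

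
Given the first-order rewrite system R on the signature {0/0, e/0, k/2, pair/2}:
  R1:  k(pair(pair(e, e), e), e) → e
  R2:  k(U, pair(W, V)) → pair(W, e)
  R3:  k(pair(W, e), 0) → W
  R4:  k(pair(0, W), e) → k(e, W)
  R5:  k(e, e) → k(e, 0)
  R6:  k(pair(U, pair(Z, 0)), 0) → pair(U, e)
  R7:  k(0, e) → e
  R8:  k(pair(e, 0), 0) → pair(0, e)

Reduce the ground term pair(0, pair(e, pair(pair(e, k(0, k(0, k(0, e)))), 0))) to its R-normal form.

1. pair(0, pair(e, pair(pair(e, k(0, k(0, k(0, e)))), 0)))  →  pair(0, pair(e, pair(pair(e, k(0, k(0, e))), 0)))   [R7 at 2.2.1.2.2.2]
2. pair(0, pair(e, pair(pair(e, k(0, k(0, e))), 0)))  →  pair(0, pair(e, pair(pair(e, k(0, e)), 0)))   [R7 at 2.2.1.2.2]
3. pair(0, pair(e, pair(pair(e, k(0, e)), 0)))  →  pair(0, pair(e, pair(pair(e, e), 0)))   [R7 at 2.2.1.2]

pair(0, pair(e, pair(pair(e, e), 0)))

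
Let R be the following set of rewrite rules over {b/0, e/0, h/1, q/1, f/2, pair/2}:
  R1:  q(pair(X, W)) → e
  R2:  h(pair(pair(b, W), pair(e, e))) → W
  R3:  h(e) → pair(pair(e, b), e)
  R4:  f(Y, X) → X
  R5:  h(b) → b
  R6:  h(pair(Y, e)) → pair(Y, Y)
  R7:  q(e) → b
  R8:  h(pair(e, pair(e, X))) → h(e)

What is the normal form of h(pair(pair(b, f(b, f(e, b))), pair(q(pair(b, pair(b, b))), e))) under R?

1. h(pair(pair(b, f(b, f(e, b))), pair(q(pair(b, pair(b, b))), e)))  →  h(pair(pair(b, f(e, b)), pair(q(pair(b, pair(b, b))), e)))   [R4 at 1.1.2]
2. h(pair(pair(b, f(e, b)), pair(q(pair(b, pair(b, b))), e)))  →  h(pair(pair(b, b), pair(q(pair(b, pair(b, b))), e)))   [R4 at 1.1.2]
3. h(pair(pair(b, b), pair(q(pair(b, pair(b, b))), e)))  →  h(pair(pair(b, b), pair(e, e)))   [R1 at 1.2.1]
4. h(pair(pair(b, b), pair(e, e)))  →  b   [R2 at ε]

b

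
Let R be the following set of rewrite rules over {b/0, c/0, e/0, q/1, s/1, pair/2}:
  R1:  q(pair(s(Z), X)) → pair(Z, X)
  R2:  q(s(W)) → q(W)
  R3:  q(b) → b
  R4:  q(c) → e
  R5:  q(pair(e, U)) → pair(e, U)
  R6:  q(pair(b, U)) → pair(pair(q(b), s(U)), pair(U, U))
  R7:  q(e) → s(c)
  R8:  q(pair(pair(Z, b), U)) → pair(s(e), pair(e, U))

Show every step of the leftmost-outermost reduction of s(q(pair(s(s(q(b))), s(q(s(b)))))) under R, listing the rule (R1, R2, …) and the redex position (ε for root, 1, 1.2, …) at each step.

1. s(q(pair(s(s(q(b))), s(q(s(b))))))  →  s(pair(s(q(b)), s(q(s(b)))))   [R1 at 1]
2. s(pair(s(q(b)), s(q(s(b)))))  →  s(pair(s(b), s(q(s(b)))))   [R3 at 1.1.1]
3. s(pair(s(b), s(q(s(b)))))  →  s(pair(s(b), s(q(b))))   [R2 at 1.2.1]
4. s(pair(s(b), s(q(b))))  →  s(pair(s(b), s(b)))   [R3 at 1.2.1]

s(pair(s(b), s(b)))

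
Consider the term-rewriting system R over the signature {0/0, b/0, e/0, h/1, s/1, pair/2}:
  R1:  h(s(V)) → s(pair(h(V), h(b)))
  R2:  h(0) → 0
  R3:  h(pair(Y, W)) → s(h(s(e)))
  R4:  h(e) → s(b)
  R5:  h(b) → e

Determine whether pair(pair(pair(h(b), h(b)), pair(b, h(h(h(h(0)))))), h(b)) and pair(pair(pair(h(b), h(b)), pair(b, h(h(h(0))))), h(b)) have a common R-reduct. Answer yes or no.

Reduce t₁ = pair(pair(pair(h(b), h(b)), pair(b, h(h(h(h(0)))))), h(b)):
1. pair(pair(pair(h(b), h(b)), pair(b, h(h(h(h(0)))))), h(b))  →  pair(pair(pair(e, h(b)), pair(b, h(h(h(h(0)))))), h(b))   [R5 at 1.1.1]
2. pair(pair(pair(e, h(b)), pair(b, h(h(h(h(0)))))), h(b))  →  pair(pair(pair(e, e), pair(b, h(h(h(h(0)))))), h(b))   [R5 at 1.1.2]
3. pair(pair(pair(e, e), pair(b, h(h(h(h(0)))))), h(b))  →  pair(pair(pair(e, e), pair(b, h(h(h(0))))), h(b))   [R2 at 1.2.2.1.1.1]
4. pair(pair(pair(e, e), pair(b, h(h(h(0))))), h(b))  →  pair(pair(pair(e, e), pair(b, h(h(0)))), h(b))   [R2 at 1.2.2.1.1]
5. pair(pair(pair(e, e), pair(b, h(h(0)))), h(b))  →  pair(pair(pair(e, e), pair(b, h(0))), h(b))   [R2 at 1.2.2.1]
6. pair(pair(pair(e, e), pair(b, h(0))), h(b))  →  pair(pair(pair(e, e), pair(b, 0)), h(b))   [R2 at 1.2.2]
7. pair(pair(pair(e, e), pair(b, 0)), h(b))  →  pair(pair(pair(e, e), pair(b, 0)), e)   [R5 at 2]

Reduce t₂ = pair(pair(pair(h(b), h(b)), pair(b, h(h(h(0))))), h(b)):
1. pair(pair(pair(h(b), h(b)), pair(b, h(h(h(0))))), h(b))  →  pair(pair(pair(e, h(b)), pair(b, h(h(h(0))))), h(b))   [R5 at 1.1.1]
2. pair(pair(pair(e, h(b)), pair(b, h(h(h(0))))), h(b))  →  pair(pair(pair(e, e), pair(b, h(h(h(0))))), h(b))   [R5 at 1.1.2]
3. pair(pair(pair(e, e), pair(b, h(h(h(0))))), h(b))  →  pair(pair(pair(e, e), pair(b, h(h(0)))), h(b))   [R2 at 1.2.2.1.1]
4. pair(pair(pair(e, e), pair(b, h(h(0)))), h(b))  →  pair(pair(pair(e, e), pair(b, h(0))), h(b))   [R2 at 1.2.2.1]
5. pair(pair(pair(e, e), pair(b, h(0))), h(b))  →  pair(pair(pair(e, e), pair(b, 0)), h(b))   [R2 at 1.2.2]
6. pair(pair(pair(e, e), pair(b, 0)), h(b))  →  pair(pair(pair(e, e), pair(b, 0)), e)   [R5 at 2]

yes — NF(t₁) = pair(pair(pair(e, e), pair(b, 0)), e), NF(t₂) = pair(pair(pair(e, e), pair(b, 0)), e)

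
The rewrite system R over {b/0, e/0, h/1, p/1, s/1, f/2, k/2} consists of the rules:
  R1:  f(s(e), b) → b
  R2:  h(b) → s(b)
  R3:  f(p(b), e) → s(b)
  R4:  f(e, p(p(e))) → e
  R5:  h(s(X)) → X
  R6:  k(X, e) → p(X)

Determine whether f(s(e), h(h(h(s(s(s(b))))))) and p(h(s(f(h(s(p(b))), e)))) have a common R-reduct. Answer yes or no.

no — NF(t₁) = b, NF(t₂) = p(s(b))

Reduce t₁ = f(s(e), h(h(h(s(s(s(b))))))):
1. f(s(e), h(h(h(s(s(s(b)))))))  →  f(s(e), h(h(s(s(b)))))   [R5 at 2.1.1]
2. f(s(e), h(h(s(s(b)))))  →  f(s(e), h(s(b)))   [R5 at 2.1]
3. f(s(e), h(s(b)))  →  f(s(e), b)   [R5 at 2]
4. f(s(e), b)  →  b   [R1 at ε]

Reduce t₂ = p(h(s(f(h(s(p(b))), e)))):
1. p(h(s(f(h(s(p(b))), e))))  →  p(f(h(s(p(b))), e))   [R5 at 1]
2. p(f(h(s(p(b))), e))  →  p(f(p(b), e))   [R5 at 1.1]
3. p(f(p(b), e))  →  p(s(b))   [R3 at 1]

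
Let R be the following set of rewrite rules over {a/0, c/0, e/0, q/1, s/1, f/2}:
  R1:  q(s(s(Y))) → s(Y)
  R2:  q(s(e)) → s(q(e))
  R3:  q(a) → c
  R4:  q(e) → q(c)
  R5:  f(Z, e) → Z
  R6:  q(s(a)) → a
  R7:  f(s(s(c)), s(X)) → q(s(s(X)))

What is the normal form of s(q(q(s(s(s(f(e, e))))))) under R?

s(s(e))

1. s(q(q(s(s(s(f(e, e)))))))  →  s(q(s(s(f(e, e)))))   [R1 at 1.1]
2. s(q(s(s(f(e, e)))))  →  s(s(f(e, e)))   [R1 at 1]
3. s(s(f(e, e)))  →  s(s(e))   [R5 at 1.1]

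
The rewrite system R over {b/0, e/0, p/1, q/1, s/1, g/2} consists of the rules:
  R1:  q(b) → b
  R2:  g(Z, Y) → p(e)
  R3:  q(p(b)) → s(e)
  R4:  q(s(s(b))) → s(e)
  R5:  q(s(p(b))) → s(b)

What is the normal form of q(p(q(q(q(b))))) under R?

1. q(p(q(q(q(b)))))  →  q(p(q(q(b))))   [R1 at 1.1.1.1]
2. q(p(q(q(b))))  →  q(p(q(b)))   [R1 at 1.1.1]
3. q(p(q(b)))  →  q(p(b))   [R1 at 1.1]
4. q(p(b))  →  s(e)   [R3 at ε]

s(e)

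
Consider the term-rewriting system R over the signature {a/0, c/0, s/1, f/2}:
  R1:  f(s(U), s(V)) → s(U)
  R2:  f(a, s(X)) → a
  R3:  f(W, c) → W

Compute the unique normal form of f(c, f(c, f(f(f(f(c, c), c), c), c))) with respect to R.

1. f(c, f(c, f(f(f(f(c, c), c), c), c)))  →  f(c, f(c, f(f(f(c, c), c), c)))   [R3 at 2.2]
2. f(c, f(c, f(f(f(c, c), c), c)))  →  f(c, f(c, f(f(c, c), c)))   [R3 at 2.2]
3. f(c, f(c, f(f(c, c), c)))  →  f(c, f(c, f(c, c)))   [R3 at 2.2]
4. f(c, f(c, f(c, c)))  →  f(c, f(c, c))   [R3 at 2.2]
5. f(c, f(c, c))  →  f(c, c)   [R3 at 2]
6. f(c, c)  →  c   [R3 at ε]

c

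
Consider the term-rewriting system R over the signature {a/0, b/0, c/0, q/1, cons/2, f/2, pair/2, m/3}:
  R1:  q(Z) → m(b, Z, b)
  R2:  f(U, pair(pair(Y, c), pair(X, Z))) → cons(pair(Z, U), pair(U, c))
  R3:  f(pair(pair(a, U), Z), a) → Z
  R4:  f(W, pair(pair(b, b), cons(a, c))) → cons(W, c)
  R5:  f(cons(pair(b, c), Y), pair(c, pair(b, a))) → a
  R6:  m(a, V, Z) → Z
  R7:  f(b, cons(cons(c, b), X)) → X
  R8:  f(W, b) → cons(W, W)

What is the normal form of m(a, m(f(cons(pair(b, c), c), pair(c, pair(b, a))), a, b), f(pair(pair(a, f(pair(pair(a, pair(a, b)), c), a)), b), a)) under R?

b

1. m(a, m(f(cons(pair(b, c), c), pair(c, pair(b, a))), a, b), f(pair(pair(a, f(pair(pair(a, pair(a, b)), c), a)), b), a))  →  f(pair(pair(a, f(pair(pair(a, pair(a, b)), c), a)), b), a)   [R6 at ε]
2. f(pair(pair(a, f(pair(pair(a, pair(a, b)), c), a)), b), a)  →  b   [R3 at ε]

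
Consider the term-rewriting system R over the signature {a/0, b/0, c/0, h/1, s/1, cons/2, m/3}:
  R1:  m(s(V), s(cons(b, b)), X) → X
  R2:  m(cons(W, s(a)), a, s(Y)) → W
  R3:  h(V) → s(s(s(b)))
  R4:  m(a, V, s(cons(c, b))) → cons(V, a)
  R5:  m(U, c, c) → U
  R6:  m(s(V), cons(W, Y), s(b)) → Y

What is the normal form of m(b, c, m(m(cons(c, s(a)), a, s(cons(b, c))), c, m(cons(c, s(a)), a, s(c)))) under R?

b

1. m(b, c, m(m(cons(c, s(a)), a, s(cons(b, c))), c, m(cons(c, s(a)), a, s(c))))  →  m(b, c, m(c, c, m(cons(c, s(a)), a, s(c))))   [R2 at 3.1]
2. m(b, c, m(c, c, m(cons(c, s(a)), a, s(c))))  →  m(b, c, m(c, c, c))   [R2 at 3.3]
3. m(b, c, m(c, c, c))  →  m(b, c, c)   [R5 at 3]
4. m(b, c, c)  →  b   [R5 at ε]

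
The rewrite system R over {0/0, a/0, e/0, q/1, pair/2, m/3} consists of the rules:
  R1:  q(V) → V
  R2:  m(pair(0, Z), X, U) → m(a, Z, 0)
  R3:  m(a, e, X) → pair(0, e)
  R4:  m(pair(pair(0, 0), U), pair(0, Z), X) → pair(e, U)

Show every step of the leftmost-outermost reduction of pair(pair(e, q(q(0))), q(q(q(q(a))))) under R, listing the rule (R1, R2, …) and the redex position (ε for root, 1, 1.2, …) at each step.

1. pair(pair(e, q(q(0))), q(q(q(q(a)))))  →  pair(pair(e, q(0)), q(q(q(q(a)))))   [R1 at 1.2]
2. pair(pair(e, q(0)), q(q(q(q(a)))))  →  pair(pair(e, 0), q(q(q(q(a)))))   [R1 at 1.2]
3. pair(pair(e, 0), q(q(q(q(a)))))  →  pair(pair(e, 0), q(q(q(a))))   [R1 at 2]
4. pair(pair(e, 0), q(q(q(a))))  →  pair(pair(e, 0), q(q(a)))   [R1 at 2]
5. pair(pair(e, 0), q(q(a)))  →  pair(pair(e, 0), q(a))   [R1 at 2]
6. pair(pair(e, 0), q(a))  →  pair(pair(e, 0), a)   [R1 at 2]

pair(pair(e, 0), a)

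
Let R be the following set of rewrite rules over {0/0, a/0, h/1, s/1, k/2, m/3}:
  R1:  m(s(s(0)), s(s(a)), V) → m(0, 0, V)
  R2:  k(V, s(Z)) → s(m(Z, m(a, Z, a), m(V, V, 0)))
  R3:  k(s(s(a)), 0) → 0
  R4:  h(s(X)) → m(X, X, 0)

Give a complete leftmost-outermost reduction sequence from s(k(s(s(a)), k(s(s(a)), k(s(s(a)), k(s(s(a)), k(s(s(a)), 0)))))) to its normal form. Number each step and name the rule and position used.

s(0)

1. s(k(s(s(a)), k(s(s(a)), k(s(s(a)), k(s(s(a)), k(s(s(a)), 0))))))  →  s(k(s(s(a)), k(s(s(a)), k(s(s(a)), k(s(s(a)), 0)))))   [R3 at 1.2.2.2.2]
2. s(k(s(s(a)), k(s(s(a)), k(s(s(a)), k(s(s(a)), 0)))))  →  s(k(s(s(a)), k(s(s(a)), k(s(s(a)), 0))))   [R3 at 1.2.2.2]
3. s(k(s(s(a)), k(s(s(a)), k(s(s(a)), 0))))  →  s(k(s(s(a)), k(s(s(a)), 0)))   [R3 at 1.2.2]
4. s(k(s(s(a)), k(s(s(a)), 0)))  →  s(k(s(s(a)), 0))   [R3 at 1.2]
5. s(k(s(s(a)), 0))  →  s(0)   [R3 at 1]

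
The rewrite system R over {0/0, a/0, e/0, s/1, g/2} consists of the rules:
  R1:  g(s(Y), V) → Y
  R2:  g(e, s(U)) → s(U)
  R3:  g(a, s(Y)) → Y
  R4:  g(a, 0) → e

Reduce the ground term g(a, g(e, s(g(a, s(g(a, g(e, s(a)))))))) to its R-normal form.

a

1. g(a, g(e, s(g(a, s(g(a, g(e, s(a))))))))  →  g(a, s(g(a, s(g(a, g(e, s(a)))))))   [R2 at 2]
2. g(a, s(g(a, s(g(a, g(e, s(a)))))))  →  g(a, s(g(a, g(e, s(a)))))   [R3 at ε]
3. g(a, s(g(a, g(e, s(a)))))  →  g(a, g(e, s(a)))   [R3 at ε]
4. g(a, g(e, s(a)))  →  g(a, s(a))   [R2 at 2]
5. g(a, s(a))  →  a   [R3 at ε]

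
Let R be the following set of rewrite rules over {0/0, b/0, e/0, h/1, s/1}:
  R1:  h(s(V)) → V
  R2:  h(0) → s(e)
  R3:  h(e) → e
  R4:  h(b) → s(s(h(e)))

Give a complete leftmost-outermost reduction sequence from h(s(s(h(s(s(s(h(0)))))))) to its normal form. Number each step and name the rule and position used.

1. h(s(s(h(s(s(s(h(0))))))))  →  s(h(s(s(s(h(0))))))   [R1 at ε]
2. s(h(s(s(s(h(0))))))  →  s(s(s(h(0))))   [R1 at 1]
3. s(s(s(h(0))))  →  s(s(s(s(e))))   [R2 at 1.1.1]

s(s(s(s(e))))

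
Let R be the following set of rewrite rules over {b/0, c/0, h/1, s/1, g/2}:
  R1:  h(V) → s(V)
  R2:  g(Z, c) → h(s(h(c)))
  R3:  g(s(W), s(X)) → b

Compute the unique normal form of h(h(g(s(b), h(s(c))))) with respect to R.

1. h(h(g(s(b), h(s(c)))))  →  s(h(g(s(b), h(s(c)))))   [R1 at ε]
2. s(h(g(s(b), h(s(c)))))  →  s(s(g(s(b), h(s(c)))))   [R1 at 1]
3. s(s(g(s(b), h(s(c)))))  →  s(s(g(s(b), s(s(c)))))   [R1 at 1.1.2]
4. s(s(g(s(b), s(s(c)))))  →  s(s(b))   [R3 at 1.1]

s(s(b))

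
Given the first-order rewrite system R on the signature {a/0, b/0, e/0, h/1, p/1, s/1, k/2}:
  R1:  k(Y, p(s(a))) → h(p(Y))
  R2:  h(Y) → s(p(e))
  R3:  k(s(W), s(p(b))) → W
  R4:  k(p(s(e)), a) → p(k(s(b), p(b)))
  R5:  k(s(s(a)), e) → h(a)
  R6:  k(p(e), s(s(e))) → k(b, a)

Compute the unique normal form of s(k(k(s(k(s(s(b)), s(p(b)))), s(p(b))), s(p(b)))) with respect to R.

1. s(k(k(s(k(s(s(b)), s(p(b)))), s(p(b))), s(p(b))))  →  s(k(k(s(s(b)), s(p(b))), s(p(b))))   [R3 at 1.1]
2. s(k(k(s(s(b)), s(p(b))), s(p(b))))  →  s(k(s(b), s(p(b))))   [R3 at 1.1]
3. s(k(s(b), s(p(b))))  →  s(b)   [R3 at 1]

s(b)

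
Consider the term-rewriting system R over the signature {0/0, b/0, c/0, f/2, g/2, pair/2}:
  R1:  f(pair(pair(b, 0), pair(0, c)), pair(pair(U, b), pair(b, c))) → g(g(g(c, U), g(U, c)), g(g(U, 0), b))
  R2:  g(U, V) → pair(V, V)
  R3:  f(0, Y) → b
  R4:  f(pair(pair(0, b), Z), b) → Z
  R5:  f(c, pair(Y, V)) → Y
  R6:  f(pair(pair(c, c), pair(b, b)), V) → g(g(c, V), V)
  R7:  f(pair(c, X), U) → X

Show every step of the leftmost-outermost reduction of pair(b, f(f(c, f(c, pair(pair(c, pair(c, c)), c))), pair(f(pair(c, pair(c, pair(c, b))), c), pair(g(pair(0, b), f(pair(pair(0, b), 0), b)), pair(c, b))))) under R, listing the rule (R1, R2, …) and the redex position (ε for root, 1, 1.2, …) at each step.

pair(b, pair(c, pair(c, b)))

1. pair(b, f(f(c, f(c, pair(pair(c, pair(c, c)), c))), pair(f(pair(c, pair(c, pair(c, b))), c), pair(g(pair(0, b), f(pair(pair(0, b), 0), b)), pair(c, b)))))  →  pair(b, f(f(c, pair(c, pair(c, c))), pair(f(pair(c, pair(c, pair(c, b))), c), pair(g(pair(0, b), f(pair(pair(0, b), 0), b)), pair(c, b)))))   [R5 at 2.1.2]
2. pair(b, f(f(c, pair(c, pair(c, c))), pair(f(pair(c, pair(c, pair(c, b))), c), pair(g(pair(0, b), f(pair(pair(0, b), 0), b)), pair(c, b)))))  →  pair(b, f(c, pair(f(pair(c, pair(c, pair(c, b))), c), pair(g(pair(0, b), f(pair(pair(0, b), 0), b)), pair(c, b)))))   [R5 at 2.1]
3. pair(b, f(c, pair(f(pair(c, pair(c, pair(c, b))), c), pair(g(pair(0, b), f(pair(pair(0, b), 0), b)), pair(c, b)))))  →  pair(b, f(pair(c, pair(c, pair(c, b))), c))   [R5 at 2]
4. pair(b, f(pair(c, pair(c, pair(c, b))), c))  →  pair(b, pair(c, pair(c, b)))   [R7 at 2]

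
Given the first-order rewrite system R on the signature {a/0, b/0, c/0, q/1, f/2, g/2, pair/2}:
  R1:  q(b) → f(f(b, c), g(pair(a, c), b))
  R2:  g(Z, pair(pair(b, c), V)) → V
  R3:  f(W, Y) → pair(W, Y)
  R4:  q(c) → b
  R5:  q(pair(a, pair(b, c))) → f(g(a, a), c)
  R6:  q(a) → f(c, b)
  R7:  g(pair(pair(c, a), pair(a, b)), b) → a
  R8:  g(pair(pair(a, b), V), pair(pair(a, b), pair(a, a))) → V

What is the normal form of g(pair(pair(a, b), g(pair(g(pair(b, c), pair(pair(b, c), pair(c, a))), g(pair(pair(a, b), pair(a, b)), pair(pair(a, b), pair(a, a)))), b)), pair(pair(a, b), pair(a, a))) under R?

a

1. g(pair(pair(a, b), g(pair(g(pair(b, c), pair(pair(b, c), pair(c, a))), g(pair(pair(a, b), pair(a, b)), pair(pair(a, b), pair(a, a)))), b)), pair(pair(a, b), pair(a, a)))  →  g(pair(g(pair(b, c), pair(pair(b, c), pair(c, a))), g(pair(pair(a, b), pair(a, b)), pair(pair(a, b), pair(a, a)))), b)   [R8 at ε]
2. g(pair(g(pair(b, c), pair(pair(b, c), pair(c, a))), g(pair(pair(a, b), pair(a, b)), pair(pair(a, b), pair(a, a)))), b)  →  g(pair(pair(c, a), g(pair(pair(a, b), pair(a, b)), pair(pair(a, b), pair(a, a)))), b)   [R2 at 1.1]
3. g(pair(pair(c, a), g(pair(pair(a, b), pair(a, b)), pair(pair(a, b), pair(a, a)))), b)  →  g(pair(pair(c, a), pair(a, b)), b)   [R8 at 1.2]
4. g(pair(pair(c, a), pair(a, b)), b)  →  a   [R7 at ε]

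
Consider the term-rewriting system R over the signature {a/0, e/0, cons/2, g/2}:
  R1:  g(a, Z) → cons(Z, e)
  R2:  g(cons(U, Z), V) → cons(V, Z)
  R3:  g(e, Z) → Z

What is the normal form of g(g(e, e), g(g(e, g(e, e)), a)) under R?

a

1. g(g(e, e), g(g(e, g(e, e)), a))  →  g(e, g(g(e, g(e, e)), a))   [R3 at 1]
2. g(e, g(g(e, g(e, e)), a))  →  g(g(e, g(e, e)), a)   [R3 at ε]
3. g(g(e, g(e, e)), a)  →  g(g(e, e), a)   [R3 at 1]
4. g(g(e, e), a)  →  g(e, a)   [R3 at 1]
5. g(e, a)  →  a   [R3 at ε]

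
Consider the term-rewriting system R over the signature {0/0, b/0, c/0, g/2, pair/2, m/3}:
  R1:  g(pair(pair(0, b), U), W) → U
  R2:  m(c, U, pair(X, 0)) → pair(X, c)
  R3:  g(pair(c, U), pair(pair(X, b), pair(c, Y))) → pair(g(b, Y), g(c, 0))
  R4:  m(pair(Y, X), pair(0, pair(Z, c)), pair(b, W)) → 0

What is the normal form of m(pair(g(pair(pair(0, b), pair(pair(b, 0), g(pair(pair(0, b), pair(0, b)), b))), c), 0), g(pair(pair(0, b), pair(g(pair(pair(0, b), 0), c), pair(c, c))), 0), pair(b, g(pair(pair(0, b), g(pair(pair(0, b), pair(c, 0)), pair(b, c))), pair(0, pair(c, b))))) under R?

0

1. m(pair(g(pair(pair(0, b), pair(pair(b, 0), g(pair(pair(0, b), pair(0, b)), b))), c), 0), g(pair(pair(0, b), pair(g(pair(pair(0, b), 0), c), pair(c, c))), 0), pair(b, g(pair(pair(0, b), g(pair(pair(0, b), pair(c, 0)), pair(b, c))), pair(0, pair(c, b)))))  →  m(pair(pair(pair(b, 0), g(pair(pair(0, b), pair(0, b)), b)), 0), g(pair(pair(0, b), pair(g(pair(pair(0, b), 0), c), pair(c, c))), 0), pair(b, g(pair(pair(0, b), g(pair(pair(0, b), pair(c, 0)), pair(b, c))), pair(0, pair(c, b)))))   [R1 at 1.1]
2. m(pair(pair(pair(b, 0), g(pair(pair(0, b), pair(0, b)), b)), 0), g(pair(pair(0, b), pair(g(pair(pair(0, b), 0), c), pair(c, c))), 0), pair(b, g(pair(pair(0, b), g(pair(pair(0, b), pair(c, 0)), pair(b, c))), pair(0, pair(c, b)))))  →  m(pair(pair(pair(b, 0), pair(0, b)), 0), g(pair(pair(0, b), pair(g(pair(pair(0, b), 0), c), pair(c, c))), 0), pair(b, g(pair(pair(0, b), g(pair(pair(0, b), pair(c, 0)), pair(b, c))), pair(0, pair(c, b)))))   [R1 at 1.1.2]
3. m(pair(pair(pair(b, 0), pair(0, b)), 0), g(pair(pair(0, b), pair(g(pair(pair(0, b), 0), c), pair(c, c))), 0), pair(b, g(pair(pair(0, b), g(pair(pair(0, b), pair(c, 0)), pair(b, c))), pair(0, pair(c, b)))))  →  m(pair(pair(pair(b, 0), pair(0, b)), 0), pair(g(pair(pair(0, b), 0), c), pair(c, c)), pair(b, g(pair(pair(0, b), g(pair(pair(0, b), pair(c, 0)), pair(b, c))), pair(0, pair(c, b)))))   [R1 at 2]
4. m(pair(pair(pair(b, 0), pair(0, b)), 0), pair(g(pair(pair(0, b), 0), c), pair(c, c)), pair(b, g(pair(pair(0, b), g(pair(pair(0, b), pair(c, 0)), pair(b, c))), pair(0, pair(c, b)))))  →  m(pair(pair(pair(b, 0), pair(0, b)), 0), pair(0, pair(c, c)), pair(b, g(pair(pair(0, b), g(pair(pair(0, b), pair(c, 0)), pair(b, c))), pair(0, pair(c, b)))))   [R1 at 2.1]
5. m(pair(pair(pair(b, 0), pair(0, b)), 0), pair(0, pair(c, c)), pair(b, g(pair(pair(0, b), g(pair(pair(0, b), pair(c, 0)), pair(b, c))), pair(0, pair(c, b)))))  →  0   [R4 at ε]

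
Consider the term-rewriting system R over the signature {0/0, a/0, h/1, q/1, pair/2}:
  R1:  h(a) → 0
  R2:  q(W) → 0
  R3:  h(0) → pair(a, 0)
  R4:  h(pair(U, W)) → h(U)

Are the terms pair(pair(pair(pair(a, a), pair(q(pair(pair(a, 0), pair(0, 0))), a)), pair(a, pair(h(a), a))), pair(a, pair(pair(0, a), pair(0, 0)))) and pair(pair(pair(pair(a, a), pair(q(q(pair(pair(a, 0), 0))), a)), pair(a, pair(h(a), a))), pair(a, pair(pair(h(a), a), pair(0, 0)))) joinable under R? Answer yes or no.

Reduce t₁ = pair(pair(pair(pair(a, a), pair(q(pair(pair(a, 0), pair(0, 0))), a)), pair(a, pair(h(a), a))), pair(a, pair(pair(0, a), pair(0, 0)))):
1. pair(pair(pair(pair(a, a), pair(q(pair(pair(a, 0), pair(0, 0))), a)), pair(a, pair(h(a), a))), pair(a, pair(pair(0, a), pair(0, 0))))  →  pair(pair(pair(pair(a, a), pair(0, a)), pair(a, pair(h(a), a))), pair(a, pair(pair(0, a), pair(0, 0))))   [R2 at 1.1.2.1]
2. pair(pair(pair(pair(a, a), pair(0, a)), pair(a, pair(h(a), a))), pair(a, pair(pair(0, a), pair(0, 0))))  →  pair(pair(pair(pair(a, a), pair(0, a)), pair(a, pair(0, a))), pair(a, pair(pair(0, a), pair(0, 0))))   [R1 at 1.2.2.1]

Reduce t₂ = pair(pair(pair(pair(a, a), pair(q(q(pair(pair(a, 0), 0))), a)), pair(a, pair(h(a), a))), pair(a, pair(pair(h(a), a), pair(0, 0)))):
1. pair(pair(pair(pair(a, a), pair(q(q(pair(pair(a, 0), 0))), a)), pair(a, pair(h(a), a))), pair(a, pair(pair(h(a), a), pair(0, 0))))  →  pair(pair(pair(pair(a, a), pair(0, a)), pair(a, pair(h(a), a))), pair(a, pair(pair(h(a), a), pair(0, 0))))   [R2 at 1.1.2.1]
2. pair(pair(pair(pair(a, a), pair(0, a)), pair(a, pair(h(a), a))), pair(a, pair(pair(h(a), a), pair(0, 0))))  →  pair(pair(pair(pair(a, a), pair(0, a)), pair(a, pair(0, a))), pair(a, pair(pair(h(a), a), pair(0, 0))))   [R1 at 1.2.2.1]
3. pair(pair(pair(pair(a, a), pair(0, a)), pair(a, pair(0, a))), pair(a, pair(pair(h(a), a), pair(0, 0))))  →  pair(pair(pair(pair(a, a), pair(0, a)), pair(a, pair(0, a))), pair(a, pair(pair(0, a), pair(0, 0))))   [R1 at 2.2.1.1]

yes — NF(t₁) = pair(pair(pair(pair(a, a), pair(0, a)), pair(a, pair(0, a))), pair(a, pair(pair(0, a), pair(0, 0)))), NF(t₂) = pair(pair(pair(pair(a, a), pair(0, a)), pair(a, pair(0, a))), pair(a, pair(pair(0, a), pair(0, 0))))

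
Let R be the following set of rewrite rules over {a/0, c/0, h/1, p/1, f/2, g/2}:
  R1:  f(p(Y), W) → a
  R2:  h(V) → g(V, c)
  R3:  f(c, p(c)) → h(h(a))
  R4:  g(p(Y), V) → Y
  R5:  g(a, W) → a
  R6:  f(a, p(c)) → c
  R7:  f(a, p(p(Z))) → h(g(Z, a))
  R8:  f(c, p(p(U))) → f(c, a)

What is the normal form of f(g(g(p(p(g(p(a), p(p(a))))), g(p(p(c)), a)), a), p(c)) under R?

1. f(g(g(p(p(g(p(a), p(p(a))))), g(p(p(c)), a)), a), p(c))  →  f(g(p(g(p(a), p(p(a)))), a), p(c))   [R4 at 1.1]
2. f(g(p(g(p(a), p(p(a)))), a), p(c))  →  f(g(p(a), p(p(a))), p(c))   [R4 at 1]
3. f(g(p(a), p(p(a))), p(c))  →  f(a, p(c))   [R4 at 1]
4. f(a, p(c))  →  c   [R6 at ε]

c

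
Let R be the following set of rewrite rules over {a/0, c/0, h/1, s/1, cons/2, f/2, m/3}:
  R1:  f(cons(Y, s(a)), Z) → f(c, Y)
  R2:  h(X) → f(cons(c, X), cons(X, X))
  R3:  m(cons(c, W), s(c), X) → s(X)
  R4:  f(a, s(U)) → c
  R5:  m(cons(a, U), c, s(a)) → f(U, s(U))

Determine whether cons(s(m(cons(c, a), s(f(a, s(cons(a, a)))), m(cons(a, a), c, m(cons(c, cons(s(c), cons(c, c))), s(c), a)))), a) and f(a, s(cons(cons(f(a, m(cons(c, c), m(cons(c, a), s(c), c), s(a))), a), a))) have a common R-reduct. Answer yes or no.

Reduce t₁ = cons(s(m(cons(c, a), s(f(a, s(cons(a, a)))), m(cons(a, a), c, m(cons(c, cons(s(c), cons(c, c))), s(c), a)))), a):
1. cons(s(m(cons(c, a), s(f(a, s(cons(a, a)))), m(cons(a, a), c, m(cons(c, cons(s(c), cons(c, c))), s(c), a)))), a)  →  cons(s(m(cons(c, a), s(c), m(cons(a, a), c, m(cons(c, cons(s(c), cons(c, c))), s(c), a)))), a)   [R4 at 1.1.2.1]
2. cons(s(m(cons(c, a), s(c), m(cons(a, a), c, m(cons(c, cons(s(c), cons(c, c))), s(c), a)))), a)  →  cons(s(s(m(cons(a, a), c, m(cons(c, cons(s(c), cons(c, c))), s(c), a)))), a)   [R3 at 1.1]
3. cons(s(s(m(cons(a, a), c, m(cons(c, cons(s(c), cons(c, c))), s(c), a)))), a)  →  cons(s(s(m(cons(a, a), c, s(a)))), a)   [R3 at 1.1.1.3]
4. cons(s(s(m(cons(a, a), c, s(a)))), a)  →  cons(s(s(f(a, s(a)))), a)   [R5 at 1.1.1]
5. cons(s(s(f(a, s(a)))), a)  →  cons(s(s(c)), a)   [R4 at 1.1.1]

Reduce t₂ = f(a, s(cons(cons(f(a, m(cons(c, c), m(cons(c, a), s(c), c), s(a))), a), a))):
1. f(a, s(cons(cons(f(a, m(cons(c, c), m(cons(c, a), s(c), c), s(a))), a), a)))  →  c   [R4 at ε]

no — NF(t₁) = cons(s(s(c)), a), NF(t₂) = c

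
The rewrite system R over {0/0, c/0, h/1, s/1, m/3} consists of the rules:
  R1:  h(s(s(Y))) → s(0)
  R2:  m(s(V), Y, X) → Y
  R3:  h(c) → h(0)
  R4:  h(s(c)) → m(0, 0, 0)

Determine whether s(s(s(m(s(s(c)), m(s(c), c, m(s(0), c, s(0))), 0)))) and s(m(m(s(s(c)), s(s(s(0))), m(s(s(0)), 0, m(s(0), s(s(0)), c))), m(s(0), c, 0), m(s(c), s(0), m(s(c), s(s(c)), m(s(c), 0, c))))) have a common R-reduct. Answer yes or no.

Reduce t₁ = s(s(s(m(s(s(c)), m(s(c), c, m(s(0), c, s(0))), 0)))):
1. s(s(s(m(s(s(c)), m(s(c), c, m(s(0), c, s(0))), 0))))  →  s(s(s(m(s(c), c, m(s(0), c, s(0))))))   [R2 at 1.1.1]
2. s(s(s(m(s(c), c, m(s(0), c, s(0))))))  →  s(s(s(c)))   [R2 at 1.1.1]

Reduce t₂ = s(m(m(s(s(c)), s(s(s(0))), m(s(s(0)), 0, m(s(0), s(s(0)), c))), m(s(0), c, 0), m(s(c), s(0), m(s(c), s(s(c)), m(s(c), 0, c))))):
1. s(m(m(s(s(c)), s(s(s(0))), m(s(s(0)), 0, m(s(0), s(s(0)), c))), m(s(0), c, 0), m(s(c), s(0), m(s(c), s(s(c)), m(s(c), 0, c)))))  →  s(m(s(s(s(0))), m(s(0), c, 0), m(s(c), s(0), m(s(c), s(s(c)), m(s(c), 0, c)))))   [R2 at 1.1]
2. s(m(s(s(s(0))), m(s(0), c, 0), m(s(c), s(0), m(s(c), s(s(c)), m(s(c), 0, c)))))  →  s(m(s(0), c, 0))   [R2 at 1]
3. s(m(s(0), c, 0))  →  s(c)   [R2 at 1]

no — NF(t₁) = s(s(s(c))), NF(t₂) = s(c)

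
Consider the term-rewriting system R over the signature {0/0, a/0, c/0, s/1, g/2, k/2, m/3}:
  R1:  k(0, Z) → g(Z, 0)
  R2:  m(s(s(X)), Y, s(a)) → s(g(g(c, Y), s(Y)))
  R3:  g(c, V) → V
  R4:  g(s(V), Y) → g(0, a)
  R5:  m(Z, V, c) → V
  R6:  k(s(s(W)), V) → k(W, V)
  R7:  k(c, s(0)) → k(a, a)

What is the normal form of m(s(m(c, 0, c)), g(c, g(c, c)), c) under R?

c

1. m(s(m(c, 0, c)), g(c, g(c, c)), c)  →  g(c, g(c, c))   [R5 at ε]
2. g(c, g(c, c))  →  g(c, c)   [R3 at ε]
3. g(c, c)  →  c   [R3 at ε]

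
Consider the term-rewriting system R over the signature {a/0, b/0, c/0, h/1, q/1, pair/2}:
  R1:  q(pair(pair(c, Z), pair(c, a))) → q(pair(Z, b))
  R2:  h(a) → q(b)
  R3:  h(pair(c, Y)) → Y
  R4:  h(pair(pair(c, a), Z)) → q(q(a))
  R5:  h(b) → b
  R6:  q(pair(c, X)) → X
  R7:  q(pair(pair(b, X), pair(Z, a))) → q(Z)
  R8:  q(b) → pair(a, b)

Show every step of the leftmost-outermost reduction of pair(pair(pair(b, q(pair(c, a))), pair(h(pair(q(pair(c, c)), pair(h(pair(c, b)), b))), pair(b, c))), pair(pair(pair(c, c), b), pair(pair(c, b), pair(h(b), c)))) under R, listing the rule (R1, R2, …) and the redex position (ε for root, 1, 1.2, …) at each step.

pair(pair(pair(b, a), pair(pair(b, b), pair(b, c))), pair(pair(pair(c, c), b), pair(pair(c, b), pair(b, c))))

1. pair(pair(pair(b, q(pair(c, a))), pair(h(pair(q(pair(c, c)), pair(h(pair(c, b)), b))), pair(b, c))), pair(pair(pair(c, c), b), pair(pair(c, b), pair(h(b), c))))  →  pair(pair(pair(b, a), pair(h(pair(q(pair(c, c)), pair(h(pair(c, b)), b))), pair(b, c))), pair(pair(pair(c, c), b), pair(pair(c, b), pair(h(b), c))))   [R6 at 1.1.2]
2. pair(pair(pair(b, a), pair(h(pair(q(pair(c, c)), pair(h(pair(c, b)), b))), pair(b, c))), pair(pair(pair(c, c), b), pair(pair(c, b), pair(h(b), c))))  →  pair(pair(pair(b, a), pair(h(pair(c, pair(h(pair(c, b)), b))), pair(b, c))), pair(pair(pair(c, c), b), pair(pair(c, b), pair(h(b), c))))   [R6 at 1.2.1.1.1]
3. pair(pair(pair(b, a), pair(h(pair(c, pair(h(pair(c, b)), b))), pair(b, c))), pair(pair(pair(c, c), b), pair(pair(c, b), pair(h(b), c))))  →  pair(pair(pair(b, a), pair(pair(h(pair(c, b)), b), pair(b, c))), pair(pair(pair(c, c), b), pair(pair(c, b), pair(h(b), c))))   [R3 at 1.2.1]
4. pair(pair(pair(b, a), pair(pair(h(pair(c, b)), b), pair(b, c))), pair(pair(pair(c, c), b), pair(pair(c, b), pair(h(b), c))))  →  pair(pair(pair(b, a), pair(pair(b, b), pair(b, c))), pair(pair(pair(c, c), b), pair(pair(c, b), pair(h(b), c))))   [R3 at 1.2.1.1]
5. pair(pair(pair(b, a), pair(pair(b, b), pair(b, c))), pair(pair(pair(c, c), b), pair(pair(c, b), pair(h(b), c))))  →  pair(pair(pair(b, a), pair(pair(b, b), pair(b, c))), pair(pair(pair(c, c), b), pair(pair(c, b), pair(b, c))))   [R5 at 2.2.2.1]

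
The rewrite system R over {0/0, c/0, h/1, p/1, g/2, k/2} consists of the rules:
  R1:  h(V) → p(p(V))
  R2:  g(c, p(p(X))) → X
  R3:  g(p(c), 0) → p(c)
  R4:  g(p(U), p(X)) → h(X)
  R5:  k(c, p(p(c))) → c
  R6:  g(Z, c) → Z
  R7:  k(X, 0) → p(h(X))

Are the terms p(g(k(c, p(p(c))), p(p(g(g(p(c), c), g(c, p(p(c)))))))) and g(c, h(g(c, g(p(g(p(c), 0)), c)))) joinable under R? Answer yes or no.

Reduce t₁ = p(g(k(c, p(p(c))), p(p(g(g(p(c), c), g(c, p(p(c)))))))):
1. p(g(k(c, p(p(c))), p(p(g(g(p(c), c), g(c, p(p(c))))))))  →  p(g(c, p(p(g(g(p(c), c), g(c, p(p(c))))))))   [R5 at 1.1]
2. p(g(c, p(p(g(g(p(c), c), g(c, p(p(c))))))))  →  p(g(g(p(c), c), g(c, p(p(c)))))   [R2 at 1]
3. p(g(g(p(c), c), g(c, p(p(c)))))  →  p(g(p(c), g(c, p(p(c)))))   [R6 at 1.1]
4. p(g(p(c), g(c, p(p(c)))))  →  p(g(p(c), c))   [R2 at 1.2]
5. p(g(p(c), c))  →  p(p(c))   [R6 at 1]

Reduce t₂ = g(c, h(g(c, g(p(g(p(c), 0)), c)))):
1. g(c, h(g(c, g(p(g(p(c), 0)), c))))  →  g(c, p(p(g(c, g(p(g(p(c), 0)), c)))))   [R1 at 2]
2. g(c, p(p(g(c, g(p(g(p(c), 0)), c)))))  →  g(c, g(p(g(p(c), 0)), c))   [R2 at ε]
3. g(c, g(p(g(p(c), 0)), c))  →  g(c, p(g(p(c), 0)))   [R6 at 2]
4. g(c, p(g(p(c), 0)))  →  g(c, p(p(c)))   [R3 at 2.1]
5. g(c, p(p(c)))  →  c   [R2 at ε]

no — NF(t₁) = p(p(c)), NF(t₂) = c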